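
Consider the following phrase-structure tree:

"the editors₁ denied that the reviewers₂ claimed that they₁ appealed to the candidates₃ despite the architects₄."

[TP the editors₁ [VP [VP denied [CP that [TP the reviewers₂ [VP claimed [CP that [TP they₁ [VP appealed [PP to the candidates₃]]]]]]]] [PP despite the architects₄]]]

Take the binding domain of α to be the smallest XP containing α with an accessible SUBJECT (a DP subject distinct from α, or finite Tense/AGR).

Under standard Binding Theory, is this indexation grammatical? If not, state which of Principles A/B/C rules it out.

grammatical

The two coindexed NPs are *the editors₁* and *they₁*.
*they₁* is a pronoun; nothing c-commands it within its binding domain (the embedded TP.), so Principle B holds trivially.
*the editors₁* is an R-expression; *they₁* does not c-command it, and no other NP shares its index, so Principle C is satisfied.
All principles are respected.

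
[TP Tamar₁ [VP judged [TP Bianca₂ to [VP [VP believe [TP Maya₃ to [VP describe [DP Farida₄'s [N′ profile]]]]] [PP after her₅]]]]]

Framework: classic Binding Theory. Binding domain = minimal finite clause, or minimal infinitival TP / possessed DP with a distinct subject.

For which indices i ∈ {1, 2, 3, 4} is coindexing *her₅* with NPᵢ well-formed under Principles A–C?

{1, 3, 4}

*her* is a pronoun, so Principle B applies: it must be free in its binding domain.
Binding domain of *her₅*: the embedded TP, whose subject is Bianca₂.
*Tamar₁* c-commands the pronoun but from outside its binding domain, and is not c-commanded by it → coindexation permitted.
*Bianca₂* c-commands the pronoun within its binding domain → coindexation would violate Principle B.
*Maya₃* and the pronoun do not c-command one another → neither Principle B nor Principle C is at stake; coindexation permitted.
*Farida₄* and the pronoun do not c-command one another → neither Principle B nor Principle C is at stake; coindexation permitted.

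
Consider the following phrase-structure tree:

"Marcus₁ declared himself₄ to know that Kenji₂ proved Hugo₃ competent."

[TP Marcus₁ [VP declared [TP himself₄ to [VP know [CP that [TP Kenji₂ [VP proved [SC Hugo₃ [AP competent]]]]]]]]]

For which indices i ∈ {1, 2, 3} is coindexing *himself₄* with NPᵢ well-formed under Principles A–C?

{1}

*himself* is an anaphor, so Principle A applies: it must be bound in its binding domain.
Binding domain of *himself₄*: the matrix TP, whose subject is Marcus₁.
*Marcus₁* c-commands the anaphor within its binding domain → licit binder.
*Kenji₂* does not c-command the anaphor → cannot bind it.
*Hugo₃* does not c-command the anaphor → cannot bind it.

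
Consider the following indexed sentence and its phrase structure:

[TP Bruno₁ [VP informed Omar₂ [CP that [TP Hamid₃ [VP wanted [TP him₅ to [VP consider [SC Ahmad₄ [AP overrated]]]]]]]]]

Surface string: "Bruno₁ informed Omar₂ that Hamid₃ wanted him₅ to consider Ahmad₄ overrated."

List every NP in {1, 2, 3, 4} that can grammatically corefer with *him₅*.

{1, 2}

*him* is a pronoun, so Principle B applies: it must be free in its binding domain.
Binding domain of *him₅*: the embedded TP, whose subject is Hamid₃.
*Bruno₁* c-commands the pronoun but from outside its binding domain, and is not c-commanded by it → coindexation permitted.
*Omar₂* c-commands the pronoun but from outside its binding domain, and is not c-commanded by it → coindexation permitted.
*Hamid₃* c-commands the pronoun within its binding domain → coindexation would violate Principle B.
*Ahmad₄*: the pronoun c-commands this R-expression → coindexation would violate Principle C on *Ahmad₄*.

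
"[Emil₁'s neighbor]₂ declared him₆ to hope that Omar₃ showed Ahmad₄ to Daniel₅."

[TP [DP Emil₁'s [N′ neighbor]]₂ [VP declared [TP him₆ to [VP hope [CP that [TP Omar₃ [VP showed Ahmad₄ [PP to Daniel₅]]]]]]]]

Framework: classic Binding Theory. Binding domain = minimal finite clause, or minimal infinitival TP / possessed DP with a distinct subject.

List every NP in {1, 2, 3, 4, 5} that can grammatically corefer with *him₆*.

{1}

*him* is a pronoun, so Principle B applies: it must be free in its binding domain.
Binding domain of *him₆*: the matrix TP, whose subject is [Emil₁'s neighbor]₂.
*Emil₁* and the pronoun do not c-command one another → neither Principle B nor Principle C is at stake; coindexation permitted.
*[Emil₁'s neighbor]₂* c-commands the pronoun within its binding domain → coindexation would violate Principle B.
*Omar₃*: the pronoun c-commands this R-expression → coindexation would violate Principle C on *Omar₃*.
*Ahmad₄*: the pronoun c-commands this R-expression → coindexation would violate Principle C on *Ahmad₄*.
*Daniel₅*: the pronoun c-commands this R-expression → coindexation would violate Principle C on *Daniel₅*.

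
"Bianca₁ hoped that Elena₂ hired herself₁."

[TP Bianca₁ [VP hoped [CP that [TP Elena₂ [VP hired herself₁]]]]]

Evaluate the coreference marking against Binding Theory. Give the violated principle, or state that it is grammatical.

Principle A

The two coindexed NPs are *Bianca₁* and *herself₁*.
*herself₁* is an anaphor. Principle A requires it to be bound within its binding domain — the embedded TP, whose subject is Elena₂.
Within that domain it is c-commanded by *Elena₂*, which does not share its index.
*Bianca₁* does c-command the anaphor, but from outside its binding domain.
The anaphor is unbound in its domain → Principle A violation.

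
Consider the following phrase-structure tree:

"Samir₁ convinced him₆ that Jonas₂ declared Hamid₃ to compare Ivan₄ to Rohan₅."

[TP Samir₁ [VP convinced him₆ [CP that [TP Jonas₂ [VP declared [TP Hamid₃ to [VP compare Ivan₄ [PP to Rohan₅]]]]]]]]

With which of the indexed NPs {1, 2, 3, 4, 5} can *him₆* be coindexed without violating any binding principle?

none

*him* is a pronoun, so Principle B applies: it must be free in its binding domain.
Binding domain of *him₆*: the matrix TP, whose subject is Samir₁.
*Samir₁* c-commands the pronoun within its binding domain → coindexation would violate Principle B.
*Jonas₂*: the pronoun c-commands this R-expression → coindexation would violate Principle C on *Jonas₂*.
*Hamid₃*: the pronoun c-commands this R-expression → coindexation would violate Principle C on *Hamid₃*.
*Ivan₄*: the pronoun c-commands this R-expression → coindexation would violate Principle C on *Ivan₄*.
*Rohan₅*: the pronoun c-commands this R-expression → coindexation would violate Principle C on *Rohan₅*.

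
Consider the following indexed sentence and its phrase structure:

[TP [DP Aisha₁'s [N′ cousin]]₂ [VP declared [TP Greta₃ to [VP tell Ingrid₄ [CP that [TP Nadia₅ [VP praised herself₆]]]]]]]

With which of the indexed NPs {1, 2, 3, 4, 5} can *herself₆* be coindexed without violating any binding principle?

*herself* is an anaphor, so Principle A applies: it must be bound in its binding domain.
Binding domain of *herself₆*: the embedded TP, whose subject is Nadia₅.
*Aisha₁* does not c-command the anaphor → cannot bind it.
*[Aisha₁'s cousin]₂* c-commands the anaphor but is outside its binding domain → cannot satisfy Principle A.
*Greta₃* c-commands the anaphor but is outside its binding domain → cannot satisfy Principle A.
*Ingrid₄* c-commands the anaphor but is outside its binding domain → cannot satisfy Principle A.
*Nadia₅* c-commands the anaphor within its binding domain → licit binder.

{5}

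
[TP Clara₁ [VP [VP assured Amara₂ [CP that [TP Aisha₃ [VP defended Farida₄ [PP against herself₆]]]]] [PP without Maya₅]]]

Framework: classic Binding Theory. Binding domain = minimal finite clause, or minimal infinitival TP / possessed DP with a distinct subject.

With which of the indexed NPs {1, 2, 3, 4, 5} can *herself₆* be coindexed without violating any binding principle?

{3, 4}

*herself* is an anaphor, so Principle A applies: it must be bound in its binding domain.
Binding domain of *herself₆*: the embedded TP, whose subject is Aisha₃.
*Clara₁* c-commands the anaphor but is outside its binding domain → cannot satisfy Principle A.
*Amara₂* c-commands the anaphor but is outside its binding domain → cannot satisfy Principle A.
*Aisha₃* c-commands the anaphor within its binding domain → licit binder.
*Farida₄* c-commands the anaphor within its binding domain → licit binder.
*Maya₅* does not c-command the anaphor → cannot bind it.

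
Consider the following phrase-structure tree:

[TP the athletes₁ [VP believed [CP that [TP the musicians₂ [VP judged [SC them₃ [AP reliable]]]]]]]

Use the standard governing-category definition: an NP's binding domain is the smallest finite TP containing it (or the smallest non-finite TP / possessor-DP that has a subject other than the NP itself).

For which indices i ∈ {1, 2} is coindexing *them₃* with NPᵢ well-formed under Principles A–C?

{1}

*them* is a pronoun, so Principle B applies: it must be free in its binding domain.
Binding domain of *them₃*: the embedded TP, whose subject is the musicians₂.
*the athletes₁* c-commands the pronoun but from outside its binding domain, and is not c-commanded by it → coindexation permitted.
*the musicians₂* c-commands the pronoun within its binding domain → coindexation would violate Principle B.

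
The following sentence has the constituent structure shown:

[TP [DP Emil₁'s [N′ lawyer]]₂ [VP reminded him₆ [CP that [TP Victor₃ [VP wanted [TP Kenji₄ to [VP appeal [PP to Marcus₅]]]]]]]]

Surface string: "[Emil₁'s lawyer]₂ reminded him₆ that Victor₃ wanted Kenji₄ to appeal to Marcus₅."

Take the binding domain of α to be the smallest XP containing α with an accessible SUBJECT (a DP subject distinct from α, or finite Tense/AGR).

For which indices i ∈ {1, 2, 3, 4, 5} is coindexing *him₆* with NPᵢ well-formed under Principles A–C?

*him* is a pronoun, so Principle B applies: it must be free in its binding domain.
Binding domain of *him₆*: the matrix TP, whose subject is [Emil₁'s lawyer]₂.
*Emil₁* and the pronoun do not c-command one another → neither Principle B nor Principle C is at stake; coindexation permitted.
*[Emil₁'s lawyer]₂* c-commands the pronoun within its binding domain → coindexation would violate Principle B.
*Victor₃*: the pronoun c-commands this R-expression → coindexation would violate Principle C on *Victor₃*.
*Kenji₄*: the pronoun c-commands this R-expression → coindexation would violate Principle C on *Kenji₄*.
*Marcus₅*: the pronoun c-commands this R-expression → coindexation would violate Principle C on *Marcus₅*.

{1}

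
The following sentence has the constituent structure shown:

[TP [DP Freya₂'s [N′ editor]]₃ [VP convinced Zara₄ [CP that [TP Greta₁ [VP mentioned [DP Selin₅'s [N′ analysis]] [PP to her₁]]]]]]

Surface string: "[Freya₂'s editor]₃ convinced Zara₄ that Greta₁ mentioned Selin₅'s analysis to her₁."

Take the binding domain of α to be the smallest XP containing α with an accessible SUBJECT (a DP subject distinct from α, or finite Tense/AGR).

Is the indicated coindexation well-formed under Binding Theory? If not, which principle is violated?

Principle B

The two coindexed NPs are *Greta₁* and *her₁*.
*her₁* is a pronoun. Its binding domain is the embedded TP, whose subject is Greta₁.
*Greta₁* c-commands it within that domain and carries the same index.
The pronoun is locally bound → Principle B violation.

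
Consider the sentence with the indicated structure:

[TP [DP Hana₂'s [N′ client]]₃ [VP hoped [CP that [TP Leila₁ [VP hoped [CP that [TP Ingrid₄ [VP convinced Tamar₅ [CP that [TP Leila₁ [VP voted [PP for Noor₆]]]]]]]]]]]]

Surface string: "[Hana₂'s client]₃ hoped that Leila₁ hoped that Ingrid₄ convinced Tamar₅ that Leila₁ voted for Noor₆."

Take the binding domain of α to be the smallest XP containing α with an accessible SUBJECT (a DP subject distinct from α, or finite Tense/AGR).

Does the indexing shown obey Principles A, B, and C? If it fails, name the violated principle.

Principle C

The two coindexed NPs are *Leila₁* (the lower occurrence) and *Leila₁* (the higher occurrence).
*Leila₁* (the lower occurrence) is an R-expression. Principle C requires it to be free everywhere.
*Leila₁* (the higher occurrence) c-commands it and carries the same index.
The R-expression is bound → Principle C violation.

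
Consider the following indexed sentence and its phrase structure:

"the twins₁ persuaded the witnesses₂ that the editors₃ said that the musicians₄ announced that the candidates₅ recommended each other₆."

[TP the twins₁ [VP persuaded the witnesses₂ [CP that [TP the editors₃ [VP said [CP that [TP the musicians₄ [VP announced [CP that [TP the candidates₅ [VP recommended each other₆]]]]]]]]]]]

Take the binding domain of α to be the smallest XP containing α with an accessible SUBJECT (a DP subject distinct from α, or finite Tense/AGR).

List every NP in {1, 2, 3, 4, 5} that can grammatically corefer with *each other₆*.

{5}

*each other* is an anaphor, so Principle A applies: it must be bound in its binding domain.
Binding domain of *each other₆*: the embedded TP, whose subject is the candidates₅.
*the twins₁* c-commands the anaphor but is outside its binding domain → cannot satisfy Principle A.
*the witnesses₂* c-commands the anaphor but is outside its binding domain → cannot satisfy Principle A.
*the editors₃* c-commands the anaphor but is outside its binding domain → cannot satisfy Principle A.
*the musicians₄* c-commands the anaphor but is outside its binding domain → cannot satisfy Principle A.
*the candidates₅* c-commands the anaphor within its binding domain → licit binder.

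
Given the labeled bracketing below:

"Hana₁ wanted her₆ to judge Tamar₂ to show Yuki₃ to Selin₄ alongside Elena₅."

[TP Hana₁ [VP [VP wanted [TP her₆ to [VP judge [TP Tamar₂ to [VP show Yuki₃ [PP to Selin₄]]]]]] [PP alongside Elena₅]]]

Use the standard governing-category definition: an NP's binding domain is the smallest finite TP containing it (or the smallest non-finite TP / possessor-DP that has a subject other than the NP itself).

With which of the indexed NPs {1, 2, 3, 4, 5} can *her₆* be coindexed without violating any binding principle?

*her* is a pronoun, so Principle B applies: it must be free in its binding domain.
Binding domain of *her₆*: the matrix TP, whose subject is Hana₁.
*Hana₁* c-commands the pronoun within its binding domain → coindexation would violate Principle B.
*Tamar₂*: the pronoun c-commands this R-expression → coindexation would violate Principle C on *Tamar₂*.
*Yuki₃*: the pronoun c-commands this R-expression → coindexation would violate Principle C on *Yuki₃*.
*Selin₄*: the pronoun c-commands this R-expression → coindexation would violate Principle C on *Selin₄*.
*Elena₅* and the pronoun do not c-command one another → neither Principle B nor Principle C is at stake; coindexation permitted.

{5}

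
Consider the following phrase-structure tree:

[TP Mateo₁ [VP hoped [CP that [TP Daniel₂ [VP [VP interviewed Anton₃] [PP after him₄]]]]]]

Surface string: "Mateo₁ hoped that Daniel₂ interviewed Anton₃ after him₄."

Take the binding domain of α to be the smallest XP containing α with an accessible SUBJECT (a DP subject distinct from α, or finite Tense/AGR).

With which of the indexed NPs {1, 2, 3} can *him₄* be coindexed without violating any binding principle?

{1, 3}

*him* is a pronoun, so Principle B applies: it must be free in its binding domain.
Binding domain of *him₄*: the embedded TP, whose subject is Daniel₂.
*Mateo₁* c-commands the pronoun but from outside its binding domain, and is not c-commanded by it → coindexation permitted.
*Daniel₂* c-commands the pronoun within its binding domain → coindexation would violate Principle B.
*Anton₃* and the pronoun do not c-command one another → neither Principle B nor Principle C is at stake; coindexation permitted.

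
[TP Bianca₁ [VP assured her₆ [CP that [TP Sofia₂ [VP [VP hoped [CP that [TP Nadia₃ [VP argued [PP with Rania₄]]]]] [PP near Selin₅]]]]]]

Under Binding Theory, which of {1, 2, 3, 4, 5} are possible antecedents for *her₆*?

*her* is a pronoun, so Principle B applies: it must be free in its binding domain.
Binding domain of *her₆*: the matrix TP, whose subject is Bianca₁.
*Bianca₁* c-commands the pronoun within its binding domain → coindexation would violate Principle B.
*Sofia₂*: the pronoun c-commands this R-expression → coindexation would violate Principle C on *Sofia₂*.
*Nadia₃*: the pronoun c-commands this R-expression → coindexation would violate Principle C on *Nadia₃*.
*Rania₄*: the pronoun c-commands this R-expression → coindexation would violate Principle C on *Rania₄*.
*Selin₅*: the pronoun c-commands this R-expression → coindexation would violate Principle C on *Selin₅*.

none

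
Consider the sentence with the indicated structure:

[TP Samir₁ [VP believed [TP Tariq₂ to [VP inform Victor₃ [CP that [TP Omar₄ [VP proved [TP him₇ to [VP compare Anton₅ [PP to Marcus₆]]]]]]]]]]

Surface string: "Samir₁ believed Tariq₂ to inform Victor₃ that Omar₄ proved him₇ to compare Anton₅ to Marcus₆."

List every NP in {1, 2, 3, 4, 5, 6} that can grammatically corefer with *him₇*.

{1, 2, 3}

*him* is a pronoun, so Principle B applies: it must be free in its binding domain.
Binding domain of *him₇*: the embedded TP, whose subject is Omar₄.
*Samir₁* c-commands the pronoun but from outside its binding domain, and is not c-commanded by it → coindexation permitted.
*Tariq₂* c-commands the pronoun but from outside its binding domain, and is not c-commanded by it → coindexation permitted.
*Victor₃* c-commands the pronoun but from outside its binding domain, and is not c-commanded by it → coindexation permitted.
*Omar₄* c-commands the pronoun within its binding domain → coindexation would violate Principle B.
*Anton₅*: the pronoun c-commands this R-expression → coindexation would violate Principle C on *Anton₅*.
*Marcus₆*: the pronoun c-commands this R-expression → coindexation would violate Principle C on *Marcus₆*.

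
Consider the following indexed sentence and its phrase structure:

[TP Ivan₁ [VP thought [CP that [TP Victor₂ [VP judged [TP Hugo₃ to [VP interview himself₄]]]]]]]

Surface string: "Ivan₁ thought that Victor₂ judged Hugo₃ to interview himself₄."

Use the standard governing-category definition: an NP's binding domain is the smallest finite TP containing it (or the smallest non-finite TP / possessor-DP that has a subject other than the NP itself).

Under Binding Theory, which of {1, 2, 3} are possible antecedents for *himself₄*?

*himself* is an anaphor, so Principle A applies: it must be bound in its binding domain.
Binding domain of *himself₄*: the embedded TP, whose subject is Hugo₃.
*Ivan₁* c-commands the anaphor but is outside its binding domain → cannot satisfy Principle A.
*Victor₂* c-commands the anaphor but is outside its binding domain → cannot satisfy Principle A.
*Hugo₃* c-commands the anaphor within its binding domain → licit binder.

{3}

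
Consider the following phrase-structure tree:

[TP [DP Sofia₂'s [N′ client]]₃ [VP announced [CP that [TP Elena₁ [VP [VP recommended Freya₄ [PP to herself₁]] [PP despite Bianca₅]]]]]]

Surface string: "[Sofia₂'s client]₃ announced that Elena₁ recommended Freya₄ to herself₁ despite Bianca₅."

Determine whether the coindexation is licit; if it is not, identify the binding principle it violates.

grammatical

The two coindexed NPs are *Elena₁* and *herself₁*.
*herself₁* is an anaphor; its binding domain is the embedded TP, whose subject is Elena₁. *Elena₁* c-commands it within that domain and shares its index, so Principle A is satisfied.
*Elena₁* is an R-expression; *herself₁* does not c-command it, and no other NP shares its index, so Principle C is satisfied.
All principles are respected.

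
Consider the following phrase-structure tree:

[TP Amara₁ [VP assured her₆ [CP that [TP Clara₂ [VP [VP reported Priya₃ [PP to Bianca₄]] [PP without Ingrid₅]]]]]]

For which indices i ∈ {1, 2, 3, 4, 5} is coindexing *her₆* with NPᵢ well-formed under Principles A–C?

*her* is a pronoun, so Principle B applies: it must be free in its binding domain.
Binding domain of *her₆*: the matrix TP, whose subject is Amara₁.
*Amara₁* c-commands the pronoun within its binding domain → coindexation would violate Principle B.
*Clara₂*: the pronoun c-commands this R-expression → coindexation would violate Principle C on *Clara₂*.
*Priya₃*: the pronoun c-commands this R-expression → coindexation would violate Principle C on *Priya₃*.
*Bianca₄*: the pronoun c-commands this R-expression → coindexation would violate Principle C on *Bianca₄*.
*Ingrid₅*: the pronoun c-commands this R-expression → coindexation would violate Principle C on *Ingrid₅*.

none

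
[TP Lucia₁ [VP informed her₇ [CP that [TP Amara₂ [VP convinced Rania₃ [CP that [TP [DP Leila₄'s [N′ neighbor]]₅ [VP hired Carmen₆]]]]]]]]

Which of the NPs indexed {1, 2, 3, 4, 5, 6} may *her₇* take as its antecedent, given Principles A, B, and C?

none

*her* is a pronoun, so Principle B applies: it must be free in its binding domain.
Binding domain of *her₇*: the matrix TP, whose subject is Lucia₁.
*Lucia₁* c-commands the pronoun within its binding domain → coindexation would violate Principle B.
*Amara₂*: the pronoun c-commands this R-expression → coindexation would violate Principle C on *Amara₂*.
*Rania₃*: the pronoun c-commands this R-expression → coindexation would violate Principle C on *Rania₃*.
*Leila₄*: the pronoun c-commands this R-expression → coindexation would violate Principle C on *Leila₄*.
*[Leila₄'s neighbor]₅*: the pronoun c-commands this R-expression → coindexation would violate Principle C on *[Leila₄'s neighbor]₅*.
*Carmen₆*: the pronoun c-commands this R-expression → coindexation would violate Principle C on *Carmen₆*.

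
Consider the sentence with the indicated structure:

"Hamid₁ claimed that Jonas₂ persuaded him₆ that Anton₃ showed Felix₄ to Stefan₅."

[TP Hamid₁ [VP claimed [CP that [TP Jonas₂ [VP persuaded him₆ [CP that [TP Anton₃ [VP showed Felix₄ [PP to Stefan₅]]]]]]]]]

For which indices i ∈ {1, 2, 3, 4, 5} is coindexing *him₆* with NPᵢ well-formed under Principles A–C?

*him* is a pronoun, so Principle B applies: it must be free in its binding domain.
Binding domain of *him₆*: the embedded TP, whose subject is Jonas₂.
*Hamid₁* c-commands the pronoun but from outside its binding domain, and is not c-commanded by it → coindexation permitted.
*Jonas₂* c-commands the pronoun within its binding domain → coindexation would violate Principle B.
*Anton₃*: the pronoun c-commands this R-expression → coindexation would violate Principle C on *Anton₃*.
*Felix₄*: the pronoun c-commands this R-expression → coindexation would violate Principle C on *Felix₄*.
*Stefan₅*: the pronoun c-commands this R-expression → coindexation would violate Principle C on *Stefan₅*.

{1}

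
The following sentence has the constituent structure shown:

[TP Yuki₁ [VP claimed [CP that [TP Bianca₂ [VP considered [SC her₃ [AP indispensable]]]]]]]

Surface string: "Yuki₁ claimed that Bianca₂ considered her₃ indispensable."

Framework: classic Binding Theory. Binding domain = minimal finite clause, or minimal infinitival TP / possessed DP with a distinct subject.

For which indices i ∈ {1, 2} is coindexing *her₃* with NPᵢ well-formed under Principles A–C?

*her* is a pronoun, so Principle B applies: it must be free in its binding domain.
Binding domain of *her₃*: the embedded TP, whose subject is Bianca₂.
*Yuki₁* c-commands the pronoun but from outside its binding domain, and is not c-commanded by it → coindexation permitted.
*Bianca₂* c-commands the pronoun within its binding domain → coindexation would violate Principle B.

{1}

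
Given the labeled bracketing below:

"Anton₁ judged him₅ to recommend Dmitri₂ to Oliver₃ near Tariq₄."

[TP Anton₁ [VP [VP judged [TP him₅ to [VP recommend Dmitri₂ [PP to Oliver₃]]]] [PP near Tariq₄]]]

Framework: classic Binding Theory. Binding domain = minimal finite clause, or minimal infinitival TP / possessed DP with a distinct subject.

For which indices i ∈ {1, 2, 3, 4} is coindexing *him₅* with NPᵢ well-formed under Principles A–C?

{4}

*him* is a pronoun, so Principle B applies: it must be free in its binding domain.
Binding domain of *him₅*: the matrix TP, whose subject is Anton₁.
*Anton₁* c-commands the pronoun within its binding domain → coindexation would violate Principle B.
*Dmitri₂*: the pronoun c-commands this R-expression → coindexation would violate Principle C on *Dmitri₂*.
*Oliver₃*: the pronoun c-commands this R-expression → coindexation would violate Principle C on *Oliver₃*.
*Tariq₄* and the pronoun do not c-command one another → neither Principle B nor Principle C is at stake; coindexation permitted.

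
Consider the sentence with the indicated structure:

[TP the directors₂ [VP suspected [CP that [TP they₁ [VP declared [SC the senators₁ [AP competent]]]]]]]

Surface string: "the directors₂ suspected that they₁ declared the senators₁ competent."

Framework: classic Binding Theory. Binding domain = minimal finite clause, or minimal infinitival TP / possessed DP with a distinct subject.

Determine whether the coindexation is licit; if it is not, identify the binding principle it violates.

Principle C

The two coindexed NPs are *they₁* and *the senators₁*.
*the senators₁* is an R-expression. Principle C requires it to be free everywhere.
*they₁* c-commands it and carries the same index.
The R-expression is bound → Principle C violation.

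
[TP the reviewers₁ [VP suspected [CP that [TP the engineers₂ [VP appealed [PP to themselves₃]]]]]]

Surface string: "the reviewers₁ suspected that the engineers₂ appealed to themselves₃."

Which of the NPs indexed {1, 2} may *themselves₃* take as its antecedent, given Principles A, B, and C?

*themselves* is an anaphor, so Principle A applies: it must be bound in its binding domain.
Binding domain of *themselves₃*: the embedded TP, whose subject is the engineers₂.
*the reviewers₁* c-commands the anaphor but is outside its binding domain → cannot satisfy Principle A.
*the engineers₂* c-commands the anaphor within its binding domain → licit binder.

{2}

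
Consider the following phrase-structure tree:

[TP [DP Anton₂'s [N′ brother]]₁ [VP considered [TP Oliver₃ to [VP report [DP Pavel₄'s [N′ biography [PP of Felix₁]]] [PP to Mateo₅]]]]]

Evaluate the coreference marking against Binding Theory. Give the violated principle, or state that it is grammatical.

The two coindexed NPs are *[Anton₂'s brother]₁* and *Felix₁*.
*Felix₁* is an R-expression. Principle C requires it to be free everywhere.
*[Anton₂'s brother]₁* c-commands it and carries the same index.
The R-expression is bound → Principle C violation.

Principle C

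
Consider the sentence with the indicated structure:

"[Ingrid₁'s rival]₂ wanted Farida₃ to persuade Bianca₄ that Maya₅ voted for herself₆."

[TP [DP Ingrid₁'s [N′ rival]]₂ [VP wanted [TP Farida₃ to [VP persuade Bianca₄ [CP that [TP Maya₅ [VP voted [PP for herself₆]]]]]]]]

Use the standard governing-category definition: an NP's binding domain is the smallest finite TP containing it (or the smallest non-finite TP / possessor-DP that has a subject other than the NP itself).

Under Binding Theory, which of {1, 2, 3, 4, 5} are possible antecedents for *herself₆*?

*herself* is an anaphor, so Principle A applies: it must be bound in its binding domain.
Binding domain of *herself₆*: the embedded TP, whose subject is Maya₅.
*Ingrid₁* does not c-command the anaphor → cannot bind it.
*[Ingrid₁'s rival]₂* c-commands the anaphor but is outside its binding domain → cannot satisfy Principle A.
*Farida₃* c-commands the anaphor but is outside its binding domain → cannot satisfy Principle A.
*Bianca₄* c-commands the anaphor but is outside its binding domain → cannot satisfy Principle A.
*Maya₅* c-commands the anaphor within its binding domain → licit binder.

{5}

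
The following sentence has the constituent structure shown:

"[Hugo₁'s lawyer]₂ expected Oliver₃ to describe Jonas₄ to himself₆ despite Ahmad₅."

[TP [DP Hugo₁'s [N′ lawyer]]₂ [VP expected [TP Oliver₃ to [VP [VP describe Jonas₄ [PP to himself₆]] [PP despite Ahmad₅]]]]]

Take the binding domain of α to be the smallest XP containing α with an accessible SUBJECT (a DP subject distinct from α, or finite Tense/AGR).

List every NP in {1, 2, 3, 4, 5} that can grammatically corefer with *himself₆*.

{3, 4}

*himself* is an anaphor, so Principle A applies: it must be bound in its binding domain.
Binding domain of *himself₆*: the embedded TP, whose subject is Oliver₃.
*Hugo₁* does not c-command the anaphor → cannot bind it.
*[Hugo₁'s lawyer]₂* c-commands the anaphor but is outside its binding domain → cannot satisfy Principle A.
*Oliver₃* c-commands the anaphor within its binding domain → licit binder.
*Jonas₄* c-commands the anaphor within its binding domain → licit binder.
*Ahmad₅* does not c-command the anaphor → cannot bind it.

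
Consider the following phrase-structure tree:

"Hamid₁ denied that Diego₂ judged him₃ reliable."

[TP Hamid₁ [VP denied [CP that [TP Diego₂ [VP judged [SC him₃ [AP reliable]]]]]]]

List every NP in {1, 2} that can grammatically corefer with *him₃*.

{1}

*him* is a pronoun, so Principle B applies: it must be free in its binding domain.
Binding domain of *him₃*: the embedded TP, whose subject is Diego₂.
*Hamid₁* c-commands the pronoun but from outside its binding domain, and is not c-commanded by it → coindexation permitted.
*Diego₂* c-commands the pronoun within its binding domain → coindexation would violate Principle B.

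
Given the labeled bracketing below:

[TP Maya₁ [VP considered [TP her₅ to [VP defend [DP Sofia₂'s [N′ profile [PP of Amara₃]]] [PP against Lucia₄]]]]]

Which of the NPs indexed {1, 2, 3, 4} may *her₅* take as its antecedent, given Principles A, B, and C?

*her* is a pronoun, so Principle B applies: it must be free in its binding domain.
Binding domain of *her₅*: the matrix TP, whose subject is Maya₁.
*Maya₁* c-commands the pronoun within its binding domain → coindexation would violate Principle B.
*Sofia₂*: the pronoun c-commands this R-expression → coindexation would violate Principle C on *Sofia₂*.
*Amara₃*: the pronoun c-commands this R-expression → coindexation would violate Principle C on *Amara₃*.
*Lucia₄*: the pronoun c-commands this R-expression → coindexation would violate Principle C on *Lucia₄*.

none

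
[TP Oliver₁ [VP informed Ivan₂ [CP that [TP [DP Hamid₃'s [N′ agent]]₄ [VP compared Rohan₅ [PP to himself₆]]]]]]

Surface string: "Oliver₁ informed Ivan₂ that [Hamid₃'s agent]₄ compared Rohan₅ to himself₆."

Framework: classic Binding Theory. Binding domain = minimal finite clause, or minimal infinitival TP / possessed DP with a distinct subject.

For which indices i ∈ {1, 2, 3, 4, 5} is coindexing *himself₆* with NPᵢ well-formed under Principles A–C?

{4, 5}

*himself* is an anaphor, so Principle A applies: it must be bound in its binding domain.
Binding domain of *himself₆*: the embedded TP, whose subject is [Hamid₃'s agent]₄.
*Oliver₁* c-commands the anaphor but is outside its binding domain → cannot satisfy Principle A.
*Ivan₂* c-commands the anaphor but is outside its binding domain → cannot satisfy Principle A.
*Hamid₃* does not c-command the anaphor → cannot bind it.
*[Hamid₃'s agent]₄* c-commands the anaphor within its binding domain → licit binder.
*Rohan₅* c-commands the anaphor within its binding domain → licit binder.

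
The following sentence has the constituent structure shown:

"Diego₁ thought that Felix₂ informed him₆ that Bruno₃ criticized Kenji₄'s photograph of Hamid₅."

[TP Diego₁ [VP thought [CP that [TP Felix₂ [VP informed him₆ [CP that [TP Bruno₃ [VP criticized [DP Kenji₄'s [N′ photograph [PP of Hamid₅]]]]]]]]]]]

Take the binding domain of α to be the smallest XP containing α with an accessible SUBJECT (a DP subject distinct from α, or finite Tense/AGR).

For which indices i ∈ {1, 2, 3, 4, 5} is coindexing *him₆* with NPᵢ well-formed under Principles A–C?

*him* is a pronoun, so Principle B applies: it must be free in its binding domain.
Binding domain of *him₆*: the embedded TP, whose subject is Felix₂.
*Diego₁* c-commands the pronoun but from outside its binding domain, and is not c-commanded by it → coindexation permitted.
*Felix₂* c-commands the pronoun within its binding domain → coindexation would violate Principle B.
*Bruno₃*: the pronoun c-commands this R-expression → coindexation would violate Principle C on *Bruno₃*.
*Kenji₄*: the pronoun c-commands this R-expression → coindexation would violate Principle C on *Kenji₄*.
*Hamid₅*: the pronoun c-commands this R-expression → coindexation would violate Principle C on *Hamid₅*.

{1}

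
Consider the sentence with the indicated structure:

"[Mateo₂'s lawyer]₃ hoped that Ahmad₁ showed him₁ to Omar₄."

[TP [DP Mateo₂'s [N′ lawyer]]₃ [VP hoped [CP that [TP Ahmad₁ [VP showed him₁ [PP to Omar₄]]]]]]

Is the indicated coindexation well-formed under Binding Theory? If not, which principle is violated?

The two coindexed NPs are *Ahmad₁* and *him₁*.
*him₁* is a pronoun. Its binding domain is the embedded TP, whose subject is Ahmad₁.
*Ahmad₁* c-commands it within that domain and carries the same index.
The pronoun is locally bound → Principle B violation.

Principle B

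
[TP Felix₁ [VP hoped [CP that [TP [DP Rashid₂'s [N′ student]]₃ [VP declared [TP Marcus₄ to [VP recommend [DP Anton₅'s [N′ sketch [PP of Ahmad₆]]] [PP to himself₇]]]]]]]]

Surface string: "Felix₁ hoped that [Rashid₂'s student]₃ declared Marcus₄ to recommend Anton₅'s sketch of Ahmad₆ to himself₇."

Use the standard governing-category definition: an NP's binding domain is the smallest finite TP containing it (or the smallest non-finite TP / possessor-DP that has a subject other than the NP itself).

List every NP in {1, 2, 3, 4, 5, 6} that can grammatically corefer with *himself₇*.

{4}

*himself* is an anaphor, so Principle A applies: it must be bound in its binding domain.
Binding domain of *himself₇*: the embedded TP, whose subject is Marcus₄.
*Felix₁* c-commands the anaphor but is outside its binding domain → cannot satisfy Principle A.
*Rashid₂* does not c-command the anaphor → cannot bind it.
*[Rashid₂'s student]₃* c-commands the anaphor but is outside its binding domain → cannot satisfy Principle A.
*Marcus₄* c-commands the anaphor within its binding domain → licit binder.
*Anton₅* does not c-command the anaphor → cannot bind it.
*Ahmad₆* does not c-command the anaphor → cannot bind it.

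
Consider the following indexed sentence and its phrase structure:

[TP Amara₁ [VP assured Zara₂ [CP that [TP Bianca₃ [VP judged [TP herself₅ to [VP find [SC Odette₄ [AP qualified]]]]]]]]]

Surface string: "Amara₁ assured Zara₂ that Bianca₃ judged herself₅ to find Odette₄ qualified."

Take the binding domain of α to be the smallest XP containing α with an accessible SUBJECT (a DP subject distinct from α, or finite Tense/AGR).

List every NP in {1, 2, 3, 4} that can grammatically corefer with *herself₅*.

{3}

*herself* is an anaphor, so Principle A applies: it must be bound in its binding domain.
Binding domain of *herself₅*: the embedded TP, whose subject is Bianca₃.
*Amara₁* c-commands the anaphor but is outside its binding domain → cannot satisfy Principle A.
*Zara₂* c-commands the anaphor but is outside its binding domain → cannot satisfy Principle A.
*Bianca₃* c-commands the anaphor within its binding domain → licit binder.
*Odette₄* does not c-command the anaphor → cannot bind it.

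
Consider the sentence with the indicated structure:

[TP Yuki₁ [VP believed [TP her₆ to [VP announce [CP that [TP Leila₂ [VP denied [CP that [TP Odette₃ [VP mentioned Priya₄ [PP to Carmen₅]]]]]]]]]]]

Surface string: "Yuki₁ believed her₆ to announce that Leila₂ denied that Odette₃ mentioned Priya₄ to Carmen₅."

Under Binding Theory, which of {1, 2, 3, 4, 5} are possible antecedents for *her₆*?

*her* is a pronoun, so Principle B applies: it must be free in its binding domain.
Binding domain of *her₆*: the matrix TP, whose subject is Yuki₁.
*Yuki₁* c-commands the pronoun within its binding domain → coindexation would violate Principle B.
*Leila₂*: the pronoun c-commands this R-expression → coindexation would violate Principle C on *Leila₂*.
*Odette₃*: the pronoun c-commands this R-expression → coindexation would violate Principle C on *Odette₃*.
*Priya₄*: the pronoun c-commands this R-expression → coindexation would violate Principle C on *Priya₄*.
*Carmen₅*: the pronoun c-commands this R-expression → coindexation would violate Principle C on *Carmen₅*.

none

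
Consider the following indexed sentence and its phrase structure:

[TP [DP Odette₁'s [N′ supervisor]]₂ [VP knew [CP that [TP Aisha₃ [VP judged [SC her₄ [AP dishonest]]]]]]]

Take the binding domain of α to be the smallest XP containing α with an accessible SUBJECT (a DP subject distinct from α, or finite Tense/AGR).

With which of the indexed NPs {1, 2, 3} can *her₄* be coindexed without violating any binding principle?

*her* is a pronoun, so Principle B applies: it must be free in its binding domain.
Binding domain of *her₄*: the embedded TP, whose subject is Aisha₃.
*Odette₁* and the pronoun do not c-command one another → neither Principle B nor Principle C is at stake; coindexation permitted.
*[Odette₁'s supervisor]₂* c-commands the pronoun but from outside its binding domain, and is not c-commanded by it → coindexation permitted.
*Aisha₃* c-commands the pronoun within its binding domain → coindexation would violate Principle B.

{1, 2}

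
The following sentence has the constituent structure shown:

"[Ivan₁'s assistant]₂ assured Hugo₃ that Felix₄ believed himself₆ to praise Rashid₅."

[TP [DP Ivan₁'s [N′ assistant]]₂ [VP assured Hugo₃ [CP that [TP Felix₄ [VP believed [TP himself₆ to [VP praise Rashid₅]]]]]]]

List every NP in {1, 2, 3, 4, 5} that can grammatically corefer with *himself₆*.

*himself* is an anaphor, so Principle A applies: it must be bound in its binding domain.
Binding domain of *himself₆*: the embedded TP, whose subject is Felix₄.
*Ivan₁* does not c-command the anaphor → cannot bind it.
*[Ivan₁'s assistant]₂* c-commands the anaphor but is outside its binding domain → cannot satisfy Principle A.
*Hugo₃* c-commands the anaphor but is outside its binding domain → cannot satisfy Principle A.
*Felix₄* c-commands the anaphor within its binding domain → licit binder.
*Rashid₅* does not c-command the anaphor → cannot bind it.

{4}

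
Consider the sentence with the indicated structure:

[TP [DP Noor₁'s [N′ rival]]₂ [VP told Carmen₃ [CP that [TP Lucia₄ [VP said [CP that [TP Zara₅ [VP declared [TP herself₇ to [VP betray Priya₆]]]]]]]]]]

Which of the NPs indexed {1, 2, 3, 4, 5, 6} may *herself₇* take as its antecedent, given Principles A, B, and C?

{5}

*herself* is an anaphor, so Principle A applies: it must be bound in its binding domain.
Binding domain of *herself₇*: the embedded TP, whose subject is Zara₅.
*Noor₁* does not c-command the anaphor → cannot bind it.
*[Noor₁'s rival]₂* c-commands the anaphor but is outside its binding domain → cannot satisfy Principle A.
*Carmen₃* c-commands the anaphor but is outside its binding domain → cannot satisfy Principle A.
*Lucia₄* c-commands the anaphor but is outside its binding domain → cannot satisfy Principle A.
*Zara₅* c-commands the anaphor within its binding domain → licit binder.
*Priya₆* does not c-command the anaphor → cannot bind it.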